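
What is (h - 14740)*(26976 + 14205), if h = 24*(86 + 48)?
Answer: -474569844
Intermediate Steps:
h = 3216 (h = 24*134 = 3216)
(h - 14740)*(26976 + 14205) = (3216 - 14740)*(26976 + 14205) = -11524*41181 = -474569844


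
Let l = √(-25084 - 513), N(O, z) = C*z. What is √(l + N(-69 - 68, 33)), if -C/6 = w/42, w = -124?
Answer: √(28644 + 49*I*√25597)/7 ≈ 24.399 + 3.2786*I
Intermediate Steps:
C = 124/7 (C = -(-744)/42 = -6*(-62/21) = 124/7 ≈ 17.714)
N(O, z) = 124*z/7
l = I*√25597 (l = √(-25597) = I*√25597 ≈ 159.99*I)
√(l + N(-69 - 68, 33)) = √(I*√25597 + (124/7)*33) = √(I*√25597 + 4092/7) = √(4092/7 + I*√25597)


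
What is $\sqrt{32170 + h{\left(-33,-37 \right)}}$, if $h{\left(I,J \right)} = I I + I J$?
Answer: $4 \sqrt{2155} \approx 185.69$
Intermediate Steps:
$h{\left(I,J \right)} = I^{2} + I J$
$\sqrt{32170 + h{\left(-33,-37 \right)}} = \sqrt{32170 - 33 \left(-33 - 37\right)} = \sqrt{32170 - -2310} = \sqrt{32170 + 2310} = \sqrt{34480} = 4 \sqrt{2155}$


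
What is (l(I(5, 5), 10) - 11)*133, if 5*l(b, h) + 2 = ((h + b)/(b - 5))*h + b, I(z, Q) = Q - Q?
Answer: -10241/5 ≈ -2048.2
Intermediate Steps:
I(z, Q) = 0
l(b, h) = -⅖ + b/5 + h*(b + h)/(5*(-5 + b)) (l(b, h) = -⅖ + (((h + b)/(b - 5))*h + b)/5 = -⅖ + (((b + h)/(-5 + b))*h + b)/5 = -⅖ + (h*(b + h)/(-5 + b) + b)/5 = -⅖ + (b + h*(b + h)/(-5 + b))/5 = -⅖ + (b/5 + h*(b + h)/(5*(-5 + b))) = -⅖ + b/5 + h*(b + h)/(5*(-5 + b)))
(l(I(5, 5), 10) - 11)*133 = ((10 + 0² + 10² - 7*0 + 0*10)/(5*(-5 + 0)) - 11)*133 = ((⅕)*(10 + 0 + 100 + 0 + 0)/(-5) - 11)*133 = ((⅕)*(-⅕)*110 - 11)*133 = (-22/5 - 11)*133 = -77/5*133 = -10241/5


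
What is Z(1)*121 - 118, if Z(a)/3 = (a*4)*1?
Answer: 1334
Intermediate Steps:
Z(a) = 12*a (Z(a) = 3*((a*4)*1) = 3*((4*a)*1) = 3*(4*a) = 12*a)
Z(1)*121 - 118 = (12*1)*121 - 118 = 12*121 - 118 = 1452 - 118 = 1334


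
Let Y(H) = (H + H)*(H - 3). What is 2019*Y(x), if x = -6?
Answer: 218052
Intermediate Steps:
Y(H) = 2*H*(-3 + H) (Y(H) = (2*H)*(-3 + H) = 2*H*(-3 + H))
2019*Y(x) = 2019*(2*(-6)*(-3 - 6)) = 2019*(2*(-6)*(-9)) = 2019*108 = 218052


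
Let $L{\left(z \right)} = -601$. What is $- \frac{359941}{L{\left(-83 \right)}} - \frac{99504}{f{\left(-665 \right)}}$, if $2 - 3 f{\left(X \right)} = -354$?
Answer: $- \frac{12816679}{53489} \approx -239.61$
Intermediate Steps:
$f{\left(X \right)} = \frac{356}{3}$ ($f{\left(X \right)} = \frac{2}{3} - -118 = \frac{2}{3} + 118 = \frac{356}{3}$)
$- \frac{359941}{L{\left(-83 \right)}} - \frac{99504}{f{\left(-665 \right)}} = - \frac{359941}{-601} - \frac{99504}{\frac{356}{3}} = \left(-359941\right) \left(- \frac{1}{601}\right) - \frac{74628}{89} = \frac{359941}{601} - \frac{74628}{89} = - \frac{12816679}{53489}$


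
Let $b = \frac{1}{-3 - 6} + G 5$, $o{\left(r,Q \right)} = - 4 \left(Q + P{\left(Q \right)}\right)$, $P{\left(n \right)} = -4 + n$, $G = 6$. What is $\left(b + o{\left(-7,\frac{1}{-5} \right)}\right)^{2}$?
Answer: $\frac{4566769}{2025} \approx 2255.2$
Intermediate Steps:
$o{\left(r,Q \right)} = 16 - 8 Q$ ($o{\left(r,Q \right)} = - 4 \left(Q + \left(-4 + Q\right)\right) = - 4 \left(-4 + 2 Q\right) = 16 - 8 Q$)
$b = \frac{269}{9}$ ($b = \frac{1}{-3 - 6} + 6 \cdot 5 = \frac{1}{-9} + 30 = - \frac{1}{9} + 30 = \frac{269}{9} \approx 29.889$)
$\left(b + o{\left(-7,\frac{1}{-5} \right)}\right)^{2} = \left(\frac{269}{9} + \left(16 - \frac{8}{-5}\right)\right)^{2} = \left(\frac{269}{9} + \left(16 - - \frac{8}{5}\right)\right)^{2} = \left(\frac{269}{9} + \left(16 + \frac{8}{5}\right)\right)^{2} = \left(\frac{269}{9} + \frac{88}{5}\right)^{2} = \left(\frac{2137}{45}\right)^{2} = \frac{4566769}{2025}$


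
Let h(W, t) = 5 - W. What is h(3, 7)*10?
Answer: 20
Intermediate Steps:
h(3, 7)*10 = (5 - 1*3)*10 = (5 - 3)*10 = 2*10 = 20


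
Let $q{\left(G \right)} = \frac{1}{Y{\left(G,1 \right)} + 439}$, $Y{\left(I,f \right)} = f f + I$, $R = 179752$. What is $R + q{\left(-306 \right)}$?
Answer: $\frac{24086769}{134} \approx 1.7975 \cdot 10^{5}$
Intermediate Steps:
$Y{\left(I,f \right)} = I + f^{2}$ ($Y{\left(I,f \right)} = f^{2} + I = I + f^{2}$)
$q{\left(G \right)} = \frac{1}{440 + G}$ ($q{\left(G \right)} = \frac{1}{\left(G + 1^{2}\right) + 439} = \frac{1}{\left(G + 1\right) + 439} = \frac{1}{\left(1 + G\right) + 439} = \frac{1}{440 + G}$)
$R + q{\left(-306 \right)} = 179752 + \frac{1}{440 - 306} = 179752 + \frac{1}{134} = \frac{24086769}{134}$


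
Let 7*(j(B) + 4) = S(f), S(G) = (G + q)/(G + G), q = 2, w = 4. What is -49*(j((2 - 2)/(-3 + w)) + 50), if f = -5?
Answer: -22561/10 ≈ -2256.1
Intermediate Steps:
S(G) = (2 + G)/(2*G) (S(G) = (G + 2)/(G + G) = (2 + G)/((2*G)) = (2 + G)*(1/(2*G)) = (2 + G)/(2*G))
j(B) = -277/70 (j(B) = -4 + ((1/2)*(2 - 5)/(-5))/7 = -4 + ((1/2)*(-1/5)*(-3))/7 = -4 + (1/7)*(3/10) = -4 + 3/70 = -277/70)
-49*(j((2 - 2)/(-3 + w)) + 50) = -49*(-277/70 + 50) = -49*3223/70 = -22561/10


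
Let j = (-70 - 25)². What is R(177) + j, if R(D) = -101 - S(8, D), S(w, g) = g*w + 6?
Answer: 7502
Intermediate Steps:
S(w, g) = 6 + g*w
j = 9025 (j = (-95)² = 9025)
R(D) = -107 - 8*D (R(D) = -101 - (6 + D*8) = -101 - (6 + 8*D) = -101 + (-6 - 8*D) = -107 - 8*D)
R(177) + j = (-107 - 8*177) + 9025 = (-107 - 1416) + 9025 = -1523 + 9025 = 7502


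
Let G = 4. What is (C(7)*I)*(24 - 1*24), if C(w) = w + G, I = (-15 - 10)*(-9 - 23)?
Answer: 0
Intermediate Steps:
I = 800 (I = -25*(-32) = 800)
C(w) = 4 + w (C(w) = w + 4 = 4 + w)
(C(7)*I)*(24 - 1*24) = ((4 + 7)*800)*(24 - 1*24) = (11*800)*(24 - 24) = 8800*0 = 0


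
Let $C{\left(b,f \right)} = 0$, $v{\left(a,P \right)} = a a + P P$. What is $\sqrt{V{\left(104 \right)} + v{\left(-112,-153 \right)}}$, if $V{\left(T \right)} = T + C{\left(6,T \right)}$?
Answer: $\sqrt{36057} \approx 189.89$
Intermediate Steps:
$v{\left(a,P \right)} = P^{2} + a^{2}$ ($v{\left(a,P \right)} = a^{2} + P^{2} = P^{2} + a^{2}$)
$V{\left(T \right)} = T$ ($V{\left(T \right)} = T + 0 = T$)
$\sqrt{V{\left(104 \right)} + v{\left(-112,-153 \right)}} = \sqrt{104 + \left(\left(-153\right)^{2} + \left(-112\right)^{2}\right)} = \sqrt{104 + \left(23409 + 12544\right)} = \sqrt{104 + 35953} = \sqrt{36057}$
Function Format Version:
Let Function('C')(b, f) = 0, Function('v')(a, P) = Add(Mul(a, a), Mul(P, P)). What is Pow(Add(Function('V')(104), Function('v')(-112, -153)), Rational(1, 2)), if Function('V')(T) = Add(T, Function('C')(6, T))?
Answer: Pow(36057, Rational(1, 2)) ≈ 189.89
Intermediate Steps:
Function('v')(a, P) = Add(Pow(P, 2), Pow(a, 2)) (Function('v')(a, P) = Add(Pow(a, 2), Pow(P, 2)) = Add(Pow(P, 2), Pow(a, 2)))
Function('V')(T) = T (Function('V')(T) = Add(T, 0) = T)
Pow(Add(Function('V')(104), Function('v')(-112, -153)), Rational(1, 2)) = Pow(Add(104, Add(Pow(-153, 2), Pow(-112, 2))), Rational(1, 2)) = Pow(Add(104, Add(23409, 12544)), Rational(1, 2)) = Pow(Add(104, 35953), Rational(1, 2)) = Pow(36057, Rational(1, 2))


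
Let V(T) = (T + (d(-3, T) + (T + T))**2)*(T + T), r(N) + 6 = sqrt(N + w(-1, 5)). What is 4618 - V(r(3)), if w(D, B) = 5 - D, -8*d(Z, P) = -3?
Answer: 153275/32 ≈ 4789.8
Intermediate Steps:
d(Z, P) = 3/8 (d(Z, P) = -1/8*(-3) = 3/8)
r(N) = -6 + sqrt(6 + N) (r(N) = -6 + sqrt(N + (5 - 1*(-1))) = -6 + sqrt(N + (5 + 1)) = -6 + sqrt(N + 6) = -6 + sqrt(6 + N))
V(T) = 2*T*(T + (3/8 + 2*T)**2) (V(T) = (T + (3/8 + (T + T))**2)*(T + T) = (T + (3/8 + 2*T)**2)*(2*T) = 2*T*(T + (3/8 + 2*T)**2))
4618 - V(r(3)) = 4618 - (-6 + sqrt(6 + 3))*((3 + 16*(-6 + sqrt(6 + 3)))**2 + 64*(-6 + sqrt(6 + 3)))/32 = 4618 - (-6 + sqrt(9))*((3 + 16*(-6 + sqrt(9)))**2 + 64*(-6 + sqrt(9)))/32 = 4618 - (-6 + 3)*((3 + 16*(-6 + 3))**2 + 64*(-6 + 3))/32 = 4618 - (-3)*((3 + 16*(-3))**2 + 64*(-3))/32 = 4618 - (-3)*((3 - 48)**2 - 192)/32 = 4618 - (-3)*((-45)**2 - 192)/32 = 4618 - (-3)*(2025 - 192)/32 = 4618 - (-3)*1833/32 = 4618 - 1*(-5499/32) = 4618 + 5499/32 = 153275/32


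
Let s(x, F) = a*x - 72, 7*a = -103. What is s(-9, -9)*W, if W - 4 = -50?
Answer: -19458/7 ≈ -2779.7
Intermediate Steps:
W = -46 (W = 4 - 50 = -46)
a = -103/7 (a = (1/7)*(-103) = -103/7 ≈ -14.714)
s(x, F) = -72 - 103*x/7 (s(x, F) = -103*x/7 - 72 = -72 - 103*x/7)
s(-9, -9)*W = (-72 - 103/7*(-9))*(-46) = (-72 + 927/7)*(-46) = (423/7)*(-46) = -19458/7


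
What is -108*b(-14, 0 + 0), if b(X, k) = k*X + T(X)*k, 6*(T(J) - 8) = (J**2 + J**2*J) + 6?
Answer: 0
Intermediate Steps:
T(J) = 9 + J**2/6 + J**3/6 (T(J) = 8 + ((J**2 + J**2*J) + 6)/6 = 8 + ((J**2 + J**3) + 6)/6 = 8 + (6 + J**2 + J**3)/6 = 8 + (1 + J**2/6 + J**3/6) = 9 + J**2/6 + J**3/6)
b(X, k) = X*k + k*(9 + X**2/6 + X**3/6) (b(X, k) = k*X + (9 + X**2/6 + X**3/6)*k = X*k + k*(9 + X**2/6 + X**3/6))
-108*b(-14, 0 + 0) = -18*(0 + 0)*(54 + (-14)**2 + (-14)**3 + 6*(-14)) = -18*0*(54 + 196 - 2744 - 84) = -18*0*(-2578) = -108*0 = 0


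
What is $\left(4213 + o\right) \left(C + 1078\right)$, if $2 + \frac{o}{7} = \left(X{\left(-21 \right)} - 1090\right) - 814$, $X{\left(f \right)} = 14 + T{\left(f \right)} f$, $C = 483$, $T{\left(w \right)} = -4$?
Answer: $-13179523$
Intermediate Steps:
$X{\left(f \right)} = 14 - 4 f$
$o = -12656$ ($o = -14 + 7 \left(\left(\left(14 - -84\right) - 1090\right) - 814\right) = -14 + 7 \left(\left(\left(14 + 84\right) - 1090\right) - 814\right) = -14 + 7 \left(\left(98 - 1090\right) - 814\right) = -14 + 7 \left(-992 - 814\right) = -14 + 7 \left(-1806\right) = -14 - 12642 = -12656$)
$\left(4213 + o\right) \left(C + 1078\right) = \left(4213 - 12656\right) \left(483 + 1078\right) = \left(-8443\right) 1561 = -13179523$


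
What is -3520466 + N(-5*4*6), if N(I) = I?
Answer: -3520586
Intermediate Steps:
-3520466 + N(-5*4*6) = -3520466 - 5*4*6 = -3520466 - 20*6 = -3520466 - 120 = -3520586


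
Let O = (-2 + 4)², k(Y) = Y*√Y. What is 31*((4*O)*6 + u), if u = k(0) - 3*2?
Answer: 2790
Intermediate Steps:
k(Y) = Y^(3/2)
O = 4 (O = 2² = 4)
u = -6 (u = 0^(3/2) - 3*2 = 0 - 6 = -6)
31*((4*O)*6 + u) = 31*((4*4)*6 - 6) = 31*(16*6 - 6) = 31*(96 - 6) = 31*90 = 2790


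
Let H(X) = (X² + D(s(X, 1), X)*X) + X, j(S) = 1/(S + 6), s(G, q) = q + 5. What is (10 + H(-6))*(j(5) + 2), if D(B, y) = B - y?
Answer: -736/11 ≈ -66.909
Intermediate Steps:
s(G, q) = 5 + q
j(S) = 1/(6 + S)
H(X) = X + X² + X*(6 - X) (H(X) = (X² + ((5 + 1) - X)*X) + X = (X² + (6 - X)*X) + X = (X² + X*(6 - X)) + X = X + X² + X*(6 - X))
(10 + H(-6))*(j(5) + 2) = (10 + 7*(-6))*(1/(6 + 5) + 2) = (10 - 42)*(1/11 + 2) = -32*(1/11 + 2) = -32*23/11 = -736/11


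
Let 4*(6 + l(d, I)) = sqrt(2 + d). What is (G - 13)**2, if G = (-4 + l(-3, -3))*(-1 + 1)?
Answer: 169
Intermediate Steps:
l(d, I) = -6 + sqrt(2 + d)/4
G = 0 (G = (-4 + (-6 + sqrt(2 - 3)/4))*(-1 + 1) = (-4 + (-6 + sqrt(-1)/4))*0 = (-4 + (-6 + I/4))*0 = (-10 + I/4)*0 = 0)
(G - 13)**2 = (0 - 13)**2 = (-13)**2 = 169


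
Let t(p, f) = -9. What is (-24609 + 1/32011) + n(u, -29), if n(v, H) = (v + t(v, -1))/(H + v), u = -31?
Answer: -2363212072/96033 ≈ -24608.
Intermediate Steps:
n(v, H) = (-9 + v)/(H + v) (n(v, H) = (v - 9)/(H + v) = (-9 + v)/(H + v))
(-24609 + 1/32011) + n(u, -29) = (-24609 + 1/32011) + (-9 - 31)/(-29 - 31) = (-24609 + 1/32011) - 40/(-60) = -787758698/32011 - 1/60*(-40) = -787758698/32011 + 2/3 = -2363212072/96033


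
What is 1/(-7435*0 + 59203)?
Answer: 1/59203 ≈ 1.6891e-5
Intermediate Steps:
1/(-7435*0 + 59203) = 1/(0 + 59203) = 1/59203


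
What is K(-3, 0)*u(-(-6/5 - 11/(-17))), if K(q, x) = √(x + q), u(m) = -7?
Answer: -7*I*√3 ≈ -12.124*I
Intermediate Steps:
K(q, x) = √(q + x)
K(-3, 0)*u(-(-6/5 - 11/(-17))) = √(-3 + 0)*(-7) = √(-3)*(-7) = (I*√3)*(-7) = -7*I*√3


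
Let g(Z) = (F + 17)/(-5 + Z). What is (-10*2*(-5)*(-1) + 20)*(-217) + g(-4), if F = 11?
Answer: 156212/9 ≈ 17357.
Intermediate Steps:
g(Z) = 28/(-5 + Z) (g(Z) = (11 + 17)/(-5 + Z) = 28/(-5 + Z))
(-10*2*(-5)*(-1) + 20)*(-217) + g(-4) = (-10*2*(-5)*(-1) + 20)*(-217) + 28/(-5 - 4) = (-(-100)*(-1) + 20)*(-217) + 28/(-9) = (-10*10 + 20)*(-217) + 28*(-1/9) = (-100 + 20)*(-217) - 28/9 = -80*(-217) - 28/9 = 17360 - 28/9 = 156212/9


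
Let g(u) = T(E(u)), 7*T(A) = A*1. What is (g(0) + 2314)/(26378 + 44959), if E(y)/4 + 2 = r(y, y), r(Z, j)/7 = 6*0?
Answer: 16190/499359 ≈ 0.032422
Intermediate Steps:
r(Z, j) = 0 (r(Z, j) = 7*(6*0) = 7*0 = 0)
E(y) = -8 (E(y) = -8 + 4*0 = -8 + 0 = -8)
T(A) = A/7 (T(A) = (A*1)/7 = A/7)
g(u) = -8/7 (g(u) = (⅐)*(-8) = -8/7)
(g(0) + 2314)/(26378 + 44959) = (-8/7 + 2314)/(26378 + 44959) = (16190/7)/71337 = (16190/7)*(1/71337) = 16190/499359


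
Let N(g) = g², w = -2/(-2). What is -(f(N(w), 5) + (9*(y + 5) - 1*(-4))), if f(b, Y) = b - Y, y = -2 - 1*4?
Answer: 9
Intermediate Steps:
w = 1 (w = -2*(-½) = 1)
y = -6 (y = -2 - 4 = -6)
-(f(N(w), 5) + (9*(y + 5) - 1*(-4))) = -((1² - 1*5) + (9*(-6 + 5) - 1*(-4))) = -((1 - 5) + (9*(-1) + 4)) = -(-4 + (-9 + 4)) = -(-4 - 5) = -1*(-9) = 9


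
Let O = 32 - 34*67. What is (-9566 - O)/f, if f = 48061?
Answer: -7320/48061 ≈ -0.15231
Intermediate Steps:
O = -2246 (O = 32 - 2278 = -2246)
(-9566 - O)/f = (-9566 - 1*(-2246))/48061 = (-9566 + 2246)*(1/48061) = -7320*1/48061 = -7320/48061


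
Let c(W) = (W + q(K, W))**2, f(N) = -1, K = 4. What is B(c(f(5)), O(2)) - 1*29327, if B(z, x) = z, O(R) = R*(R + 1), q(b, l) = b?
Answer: -29318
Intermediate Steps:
O(R) = R*(1 + R)
c(W) = (4 + W)**2 (c(W) = (W + 4)**2 = (4 + W)**2)
B(c(f(5)), O(2)) - 1*29327 = (4 - 1)**2 - 1*29327 = 3**2 - 29327 = 9 - 29327 = -29318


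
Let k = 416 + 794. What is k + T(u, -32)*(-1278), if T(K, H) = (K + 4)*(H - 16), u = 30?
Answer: 2086906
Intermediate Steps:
k = 1210
T(K, H) = (-16 + H)*(4 + K) (T(K, H) = (4 + K)*(-16 + H) = (-16 + H)*(4 + K))
k + T(u, -32)*(-1278) = 1210 + (-64 - 16*30 + 4*(-32) - 32*30)*(-1278) = 1210 + (-64 - 480 - 128 - 960)*(-1278) = 1210 - 1632*(-1278) = 1210 + 2085696 = 2086906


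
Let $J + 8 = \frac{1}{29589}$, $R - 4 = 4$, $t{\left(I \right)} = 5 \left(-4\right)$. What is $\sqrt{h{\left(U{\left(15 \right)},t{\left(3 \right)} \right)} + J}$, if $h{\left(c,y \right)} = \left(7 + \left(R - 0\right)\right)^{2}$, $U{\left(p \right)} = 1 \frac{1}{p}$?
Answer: $\frac{\sqrt{189985465446}}{29589} \approx 14.731$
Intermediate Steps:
$t{\left(I \right)} = -20$
$R = 8$ ($R = 4 + 4 = 8$)
$U{\left(p \right)} = \frac{1}{p}$
$h{\left(c,y \right)} = 225$ ($h{\left(c,y \right)} = \left(7 + \left(8 - 0\right)\right)^{2} = \left(7 + \left(8 + 0\right)\right)^{2} = \left(7 + 8\right)^{2} = 15^{2} = 225$)
$J = - \frac{236711}{29589}$ ($J = -8 + \frac{1}{29589} = - \frac{236711}{29589} \approx -8.0$)
$\sqrt{h{\left(U{\left(15 \right)},t{\left(3 \right)} \right)} + J} = \sqrt{225 - \frac{236711}{29589}} = \sqrt{\frac{6420814}{29589}} = \frac{\sqrt{189985465446}}{29589}$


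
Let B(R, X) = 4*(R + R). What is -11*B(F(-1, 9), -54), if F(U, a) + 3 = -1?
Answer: 352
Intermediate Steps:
F(U, a) = -4 (F(U, a) = -3 - 1 = -4)
B(R, X) = 8*R (B(R, X) = 4*(2*R) = 8*R)
-11*B(F(-1, 9), -54) = -88*(-4) = -11*(-32) = 352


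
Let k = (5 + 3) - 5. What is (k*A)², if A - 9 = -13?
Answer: 144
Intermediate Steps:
A = -4 (A = 9 - 13 = -4)
k = 3 (k = 8 - 5 = 3)
(k*A)² = (3*(-4))² = (-12)² = 144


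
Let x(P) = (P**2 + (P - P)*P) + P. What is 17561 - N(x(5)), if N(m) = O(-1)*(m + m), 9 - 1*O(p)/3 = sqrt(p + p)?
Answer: 15941 + 180*I*sqrt(2) ≈ 15941.0 + 254.56*I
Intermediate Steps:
O(p) = 27 - 3*sqrt(2)*sqrt(p) (O(p) = 27 - 3*sqrt(p + p) = 27 - 3*sqrt(2)*sqrt(p))
x(P) = P + P**2 (x(P) = (P**2 + 0*P) + P = (P**2 + 0) + P = P**2 + P = P + P**2)
N(m) = 2*m*(27 - 3*I*sqrt(2)) (N(m) = (27 - 3*sqrt(2)*sqrt(-1))*(m + m) = (27 - 3*sqrt(2)*I)*(2*m) = (27 - 3*I*sqrt(2))*(2*m) = 2*m*(27 - 3*I*sqrt(2)))
17561 - N(x(5)) = 17561 - 6*5*(1 + 5)*(9 - I*sqrt(2)) = 17561 - 6*5*6*(9 - I*sqrt(2)) = 17561 - 6*30*(9 - I*sqrt(2)) = 17561 - (1620 - 180*I*sqrt(2)) = 17561 + (-1620 + 180*I*sqrt(2)) = 15941 + 180*I*sqrt(2)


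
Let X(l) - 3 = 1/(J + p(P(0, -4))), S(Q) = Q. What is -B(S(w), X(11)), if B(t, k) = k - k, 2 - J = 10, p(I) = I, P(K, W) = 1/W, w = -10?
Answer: 0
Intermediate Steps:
J = -8 (J = 2 - 1*10 = 2 - 10 = -8)
X(l) = 95/33 (X(l) = 3 + 1/(-8 + 1/(-4)) = 3 + 1/(-8 - ¼) = 3 + 1/(-33/4) = 3 - 4/33 = 95/33)
B(t, k) = 0
-B(S(w), X(11)) = -1*0 = 0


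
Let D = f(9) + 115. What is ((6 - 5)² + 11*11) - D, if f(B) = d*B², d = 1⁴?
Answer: -74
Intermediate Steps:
d = 1
f(B) = B² (f(B) = 1*B² = B²)
D = 196 (D = 9² + 115 = 81 + 115 = 196)
((6 - 5)² + 11*11) - D = ((6 - 5)² + 11*11) - 1*196 = (1² + 121) - 196 = (1 + 121) - 196 = 122 - 196 = -74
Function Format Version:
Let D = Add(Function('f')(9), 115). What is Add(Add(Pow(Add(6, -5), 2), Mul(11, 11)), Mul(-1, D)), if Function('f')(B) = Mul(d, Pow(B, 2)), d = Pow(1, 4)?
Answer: -74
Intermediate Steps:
d = 1
Function('f')(B) = Pow(B, 2) (Function('f')(B) = Mul(1, Pow(B, 2)) = Pow(B, 2))
D = 196 (D = Add(Pow(9, 2), 115) = Add(81, 115) = 196)
Add(Add(Pow(Add(6, -5), 2), Mul(11, 11)), Mul(-1, D)) = Add(Add(Pow(Add(6, -5), 2), Mul(11, 11)), Mul(-1, 196)) = Add(Add(Pow(1, 2), 121), -196) = Add(Add(1, 121), -196) = Add(122, -196) = -74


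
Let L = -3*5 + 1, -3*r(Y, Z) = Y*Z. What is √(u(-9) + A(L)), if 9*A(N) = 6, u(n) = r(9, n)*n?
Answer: I*√2181/3 ≈ 15.567*I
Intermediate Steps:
r(Y, Z) = -Y*Z/3
u(n) = -3*n² (u(n) = (-⅓*9*n)*n = (-3*n)*n = -3*n²)
L = -14 (L = -15 + 1 = -14)
A(N) = ⅔ (A(N) = (⅑)*6 = ⅔)
√(u(-9) + A(L)) = √(-3*(-9)² + ⅔) = √(-3*81 + ⅔) = √(-243 + ⅔) = √(-727/3) = I*√2181/3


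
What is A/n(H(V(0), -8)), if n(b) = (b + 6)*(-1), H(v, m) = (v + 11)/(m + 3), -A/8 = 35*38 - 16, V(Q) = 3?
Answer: 3285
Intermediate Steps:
A = -10512 (A = -8*(35*38 - 16) = -8*(1330 - 16) = -8*1314 = -10512)
H(v, m) = (11 + v)/(3 + m)
n(b) = -6 - b (n(b) = (6 + b)*(-1) = -6 - b)
A/n(H(V(0), -8)) = -10512/(-6 - (11 + 3)/(3 - 8)) = -10512/(-6 - 14/(-5)) = -10512/(-6 - (-1)*14/5) = -10512/(-6 - 1*(-14/5)) = -10512/(-6 + 14/5) = -10512/(-16/5) = -10512*(-5/16) = 3285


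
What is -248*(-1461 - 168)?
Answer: 403992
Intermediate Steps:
-248*(-1461 - 168) = -248*(-1629) = 403992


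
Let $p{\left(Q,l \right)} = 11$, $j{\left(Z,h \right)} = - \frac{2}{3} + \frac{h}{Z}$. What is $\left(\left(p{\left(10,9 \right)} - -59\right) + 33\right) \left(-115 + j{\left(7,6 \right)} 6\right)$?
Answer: $- \frac{82091}{7} \approx -11727.0$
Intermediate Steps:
$j{\left(Z,h \right)} = - \frac{2}{3} + \frac{h}{Z}$ ($j{\left(Z,h \right)} = \left(-2\right) \frac{1}{3} + \frac{h}{Z} = - \frac{2}{3} + \frac{h}{Z}$)
$\left(\left(p{\left(10,9 \right)} - -59\right) + 33\right) \left(-115 + j{\left(7,6 \right)} 6\right) = \left(\left(11 - -59\right) + 33\right) \left(-115 + \left(- \frac{2}{3} + \frac{6}{7}\right) 6\right) = \left(\left(11 + 59\right) + 33\right) \left(-115 + \left(- \frac{2}{3} + 6 \cdot \frac{1}{7}\right) 6\right) = \left(70 + 33\right) \left(-115 + \left(- \frac{2}{3} + \frac{6}{7}\right) 6\right) = 103 \left(-115 + \frac{4}{21} \cdot 6\right) = 103 \left(-115 + \frac{8}{7}\right) = 103 \left(- \frac{797}{7}\right) = - \frac{82091}{7}$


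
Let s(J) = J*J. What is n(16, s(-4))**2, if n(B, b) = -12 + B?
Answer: 16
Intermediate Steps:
s(J) = J**2
n(16, s(-4))**2 = (-12 + 16)**2 = 4**2 = 16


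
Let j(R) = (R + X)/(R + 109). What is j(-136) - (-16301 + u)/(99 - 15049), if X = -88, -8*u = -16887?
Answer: 23725333/3229200 ≈ 7.3471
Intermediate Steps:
u = 16887/8 (u = -⅛*(-16887) = 16887/8 ≈ 2110.9)
j(R) = (-88 + R)/(109 + R) (j(R) = (R - 88)/(R + 109) = (-88 + R)/(109 + R))
j(-136) - (-16301 + u)/(99 - 15049) = (-88 - 136)/(109 - 136) - (-16301 + 16887/8)/(99 - 15049) = -224/(-27) - (-113521)/(8*(-14950)) = -1/27*(-224) - (-113521)*(-1)/(8*14950) = 224/27 - 1*113521/119600 = 224/27 - 113521/119600 = 23725333/3229200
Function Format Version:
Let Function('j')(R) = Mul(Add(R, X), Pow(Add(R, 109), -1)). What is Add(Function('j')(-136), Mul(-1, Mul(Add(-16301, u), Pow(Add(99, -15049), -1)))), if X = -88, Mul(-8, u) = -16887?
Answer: Rational(23725333, 3229200) ≈ 7.3471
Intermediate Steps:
u = Rational(16887, 8) (u = Mul(Rational(-1, 8), -16887) = Rational(16887, 8) ≈ 2110.9)
Function('j')(R) = Mul(Pow(Add(109, R), -1), Add(-88, R)) (Function('j')(R) = Mul(Add(R, -88), Pow(Add(R, 109), -1)) = Mul(Add(-88, R), Pow(Add(109, R), -1)) = Mul(Pow(Add(109, R), -1), Add(-88, R)))
Add(Function('j')(-136), Mul(-1, Mul(Add(-16301, u), Pow(Add(99, -15049), -1)))) = Add(Mul(Pow(Add(109, -136), -1), Add(-88, -136)), Mul(-1, Mul(Add(-16301, Rational(16887, 8)), Pow(Add(99, -15049), -1)))) = Add(Mul(Pow(-27, -1), -224), Mul(-1, Mul(Rational(-113521, 8), Pow(-14950, -1)))) = Add(Mul(Rational(-1, 27), -224), Mul(-1, Mul(Rational(-113521, 8), Rational(-1, 14950)))) = Add(Rational(224, 27), Mul(-1, Rational(113521, 119600))) = Add(Rational(224, 27), Rational(-113521, 119600)) = Rational(23725333, 3229200)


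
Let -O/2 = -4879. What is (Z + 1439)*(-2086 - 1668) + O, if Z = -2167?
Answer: 2742670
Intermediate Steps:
O = 9758 (O = -2*(-4879) = 9758)
(Z + 1439)*(-2086 - 1668) + O = (-2167 + 1439)*(-2086 - 1668) + 9758 = -728*(-3754) + 9758 = 2732912 + 9758 = 2742670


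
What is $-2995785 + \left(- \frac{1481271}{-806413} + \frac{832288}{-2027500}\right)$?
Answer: $- \frac{1224528301363511986}{408750589375} \approx -2.9958 \cdot 10^{6}$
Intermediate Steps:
$-2995785 + \left(- \frac{1481271}{-806413} + \frac{832288}{-2027500}\right) = -2995785 + \left(\left(-1481271\right) \left(- \frac{1}{806413}\right) + 832288 \left(- \frac{1}{2027500}\right)\right) = -2995785 + \left(\frac{1481271}{806413} - \frac{208072}{506875}\right) = -2995785 + \frac{583027272389}{408750589375} = - \frac{1224528301363511986}{408750589375}$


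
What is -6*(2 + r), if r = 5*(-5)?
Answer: 138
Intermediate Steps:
r = -25
-6*(2 + r) = -6*(2 - 25) = -6*(-23) = 138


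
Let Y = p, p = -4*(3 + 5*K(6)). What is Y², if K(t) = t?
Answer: 17424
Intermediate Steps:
p = -132 (p = -4*(3 + 5*6) = -4*(3 + 30) = -4*33 = -132)
Y = -132
Y² = (-132)² = 17424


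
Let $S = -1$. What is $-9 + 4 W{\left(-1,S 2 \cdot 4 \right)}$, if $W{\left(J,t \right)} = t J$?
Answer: $23$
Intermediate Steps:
$W{\left(J,t \right)} = J t$
$-9 + 4 W{\left(-1,S 2 \cdot 4 \right)} = -9 + 4 \left(- \left(-1\right) 2 \cdot 4\right) = -9 + 4 \left(- \left(-2\right) 4\right) = -9 + 4 \left(\left(-1\right) \left(-8\right)\right) = -9 + 4 \cdot 8 = -9 + 32 = 23$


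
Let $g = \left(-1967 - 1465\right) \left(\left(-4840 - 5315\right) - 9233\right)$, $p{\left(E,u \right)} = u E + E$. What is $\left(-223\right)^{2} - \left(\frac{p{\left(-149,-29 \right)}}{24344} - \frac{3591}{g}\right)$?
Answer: $\frac{3356365263654807}{67493350496} \approx 49729.0$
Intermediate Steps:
$p{\left(E,u \right)} = E + E u$ ($p{\left(E,u \right)} = E u + E = E + E u$)
$g = 66539616$ ($g = - 3432 \left(-10155 - 9233\right) = \left(-3432\right) \left(-19388\right) = 66539616$)
$\left(-223\right)^{2} - \left(\frac{p{\left(-149,-29 \right)}}{24344} - \frac{3591}{g}\right) = \left(-223\right)^{2} - \left(\frac{\left(-149\right) \left(1 - 29\right)}{24344} - \frac{3591}{66539616}\right) = 49729 - \left(\left(-149\right) \left(-28\right) \frac{1}{24344} - \frac{1197}{22179872}\right) = 49729 - \left(4172 \cdot \frac{1}{24344} - \frac{1197}{22179872}\right) = 49729 - \left(\frac{1043}{6086} - \frac{1197}{22179872}\right) = 49729 - \frac{11563160777}{67493350496} = \frac{3356365263654807}{67493350496}$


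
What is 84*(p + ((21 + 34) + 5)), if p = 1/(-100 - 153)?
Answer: 1275036/253 ≈ 5039.7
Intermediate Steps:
p = -1/253 (p = 1/(-253) = -1/253 ≈ -0.0039526)
84*(p + ((21 + 34) + 5)) = 84*(-1/253 + ((21 + 34) + 5)) = 84*(-1/253 + (55 + 5)) = 84*(-1/253 + 60) = 84*(15179/253) = 1275036/253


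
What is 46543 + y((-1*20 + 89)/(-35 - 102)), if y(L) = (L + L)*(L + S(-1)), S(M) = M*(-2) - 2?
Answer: 873575089/18769 ≈ 46544.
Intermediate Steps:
S(M) = -2 - 2*M (S(M) = -2*M - 2 = -2 - 2*M)
y(L) = 2*L² (y(L) = (L + L)*(L + (-2 - 2*(-1))) = (2*L)*(L + (-2 + 2)) = (2*L)*(L + 0) = (2*L)*L = 2*L²)
46543 + y((-1*20 + 89)/(-35 - 102)) = 46543 + 2*((-1*20 + 89)/(-35 - 102))² = 46543 + 2*((-20 + 89)/(-137))² = 46543 + 2*(69*(-1/137))² = 46543 + 2*(-69/137)² = 46543 + 2*(4761/18769) = 46543 + 9522/18769 = 873575089/18769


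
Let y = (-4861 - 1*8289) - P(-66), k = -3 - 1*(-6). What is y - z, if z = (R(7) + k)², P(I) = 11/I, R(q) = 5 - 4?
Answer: -78995/6 ≈ -13166.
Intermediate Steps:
k = 3 (k = -3 + 6 = 3)
R(q) = 1
y = -78899/6 (y = (-4861 - 1*8289) - 11/(-66) = (-4861 - 8289) - 11*(-1)/66 = -13150 - 1*(-⅙) = -13150 + ⅙ = -78899/6 ≈ -13150.)
z = 16 (z = (1 + 3)² = 4² = 16)
y - z = -78899/6 - 1*16 = -78899/6 - 16 = -78995/6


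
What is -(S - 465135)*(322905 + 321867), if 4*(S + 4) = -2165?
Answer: 300257586153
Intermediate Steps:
S = -2181/4 (S = -4 + (¼)*(-2165) = -4 - 2165/4 = -2181/4 ≈ -545.25)
-(S - 465135)*(322905 + 321867) = -(-2181/4 - 465135)*(322905 + 321867) = -(-1862721)*644772/4 = -1*(-300257586153) = 300257586153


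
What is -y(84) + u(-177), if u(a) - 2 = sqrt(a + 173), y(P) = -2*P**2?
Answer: 14114 + 2*I ≈ 14114.0 + 2.0*I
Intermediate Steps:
u(a) = 2 + sqrt(173 + a) (u(a) = 2 + sqrt(a + 173) = 2 + sqrt(173 + a))
-y(84) + u(-177) = -(-2)*84**2 + (2 + sqrt(173 - 177)) = -(-2)*7056 + (2 + sqrt(-4)) = -1*(-14112) + (2 + 2*I) = 14112 + (2 + 2*I) = 14114 + 2*I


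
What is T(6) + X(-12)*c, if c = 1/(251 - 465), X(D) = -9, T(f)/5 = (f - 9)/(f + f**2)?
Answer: -236/749 ≈ -0.31509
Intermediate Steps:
T(f) = 5*(-9 + f)/(f + f**2) (T(f) = 5*((f - 9)/(f + f**2)) = 5*((-9 + f)/(f + f**2)) = 5*(-9 + f)/(f + f**2))
c = -1/214 (c = 1/(-214) = -1/214 ≈ -0.0046729)
T(6) + X(-12)*c = 5*(-9 + 6)/(6*(1 + 6)) - 9*(-1/214) = 5*(1/6)*(-3)/7 + 9/214 = 5*(1/6)*(1/7)*(-3) + 9/214 = -5/14 + 9/214 = -236/749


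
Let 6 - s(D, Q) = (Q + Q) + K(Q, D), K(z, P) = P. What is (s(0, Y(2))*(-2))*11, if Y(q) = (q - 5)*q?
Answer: -396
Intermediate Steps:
Y(q) = q*(-5 + q) (Y(q) = (-5 + q)*q = q*(-5 + q))
s(D, Q) = 6 - D - 2*Q (s(D, Q) = 6 - ((Q + Q) + D) = 6 - (2*Q + D) = 6 - (D + 2*Q) = 6 + (-D - 2*Q) = 6 - D - 2*Q)
(s(0, Y(2))*(-2))*11 = ((6 - 1*0 - 4*(-5 + 2))*(-2))*11 = ((6 + 0 - 4*(-3))*(-2))*11 = ((6 + 0 - 2*(-6))*(-2))*11 = ((6 + 0 + 12)*(-2))*11 = (18*(-2))*11 = -36*11 = -396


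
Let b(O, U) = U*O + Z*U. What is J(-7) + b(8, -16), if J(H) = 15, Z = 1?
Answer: -129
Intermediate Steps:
b(O, U) = U + O*U (b(O, U) = U*O + 1*U = O*U + U = U + O*U)
J(-7) + b(8, -16) = 15 - 16*(1 + 8) = 15 - 16*9 = 15 - 144 = -129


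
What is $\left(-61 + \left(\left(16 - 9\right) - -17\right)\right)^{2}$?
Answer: $1369$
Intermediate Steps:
$\left(-61 + \left(\left(16 - 9\right) - -17\right)\right)^{2} = \left(-61 + \left(\left(16 - 9\right) + 17\right)\right)^{2} = \left(-61 + \left(7 + 17\right)\right)^{2} = \left(-61 + 24\right)^{2} = \left(-37\right)^{2} = 1369$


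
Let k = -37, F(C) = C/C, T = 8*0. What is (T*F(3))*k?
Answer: 0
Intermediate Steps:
T = 0
F(C) = 1
(T*F(3))*k = (0*1)*(-37) = 0*(-37) = 0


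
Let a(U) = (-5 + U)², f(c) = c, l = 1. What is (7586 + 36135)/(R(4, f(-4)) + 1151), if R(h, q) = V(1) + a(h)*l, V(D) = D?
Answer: 43721/1153 ≈ 37.919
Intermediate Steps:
R(h, q) = 1 + (-5 + h)² (R(h, q) = 1 + (-5 + h)²*1 = 1 + (-5 + h)²)
(7586 + 36135)/(R(4, f(-4)) + 1151) = (7586 + 36135)/((1 + (-5 + 4)²) + 1151) = 43721/((1 + (-1)²) + 1151) = 43721/((1 + 1) + 1151) = 43721/(2 + 1151) = 43721/1153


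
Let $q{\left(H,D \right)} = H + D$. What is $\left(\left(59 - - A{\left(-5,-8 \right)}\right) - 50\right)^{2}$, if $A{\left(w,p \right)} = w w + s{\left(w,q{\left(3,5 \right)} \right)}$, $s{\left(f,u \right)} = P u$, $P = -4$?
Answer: $4$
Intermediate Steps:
$q{\left(H,D \right)} = D + H$
$s{\left(f,u \right)} = - 4 u$
$A{\left(w,p \right)} = -32 + w^{2}$ ($A{\left(w,p \right)} = w w - 4 \left(5 + 3\right) = w^{2} - 32 = -32 + w^{2}$)
$\left(\left(59 - - A{\left(-5,-8 \right)}\right) - 50\right)^{2} = \left(\left(59 - - (-32 + \left(-5\right)^{2})\right) - 50\right)^{2} = \left(\left(59 - - (-32 + 25)\right) - 50\right)^{2} = \left(\left(59 - \left(-1\right) \left(-7\right)\right) - 50\right)^{2} = \left(\left(59 - 7\right) - 50\right)^{2} = \left(52 - 50\right)^{2} = 2^{2} = 4$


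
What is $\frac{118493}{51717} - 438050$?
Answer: $- \frac{22654513357}{51717} \approx -4.3805 \cdot 10^{5}$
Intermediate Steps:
$\frac{118493}{51717} - 438050 = - \frac{22654513357}{51717}$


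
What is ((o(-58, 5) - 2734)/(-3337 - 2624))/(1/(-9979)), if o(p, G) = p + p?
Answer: -9480050/1987 ≈ -4771.0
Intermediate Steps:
o(p, G) = 2*p
((o(-58, 5) - 2734)/(-3337 - 2624))/(1/(-9979)) = ((2*(-58) - 2734)/(-3337 - 2624))/(1/(-9979)) = ((-116 - 2734)/(-5961))/(-1/9979) = -2850*(-1/5961)*(-9979) = (950/1987)*(-9979) = -9480050/1987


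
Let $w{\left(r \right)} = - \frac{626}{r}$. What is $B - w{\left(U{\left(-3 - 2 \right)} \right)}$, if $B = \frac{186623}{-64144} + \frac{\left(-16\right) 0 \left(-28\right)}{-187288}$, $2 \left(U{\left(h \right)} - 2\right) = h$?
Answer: $- \frac{80494911}{64144} \approx -1254.9$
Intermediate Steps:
$U{\left(h \right)} = 2 + \frac{h}{2}$
$B = - \frac{186623}{64144}$ ($B = 186623 \left(- \frac{1}{64144}\right) + 0 \left(-28\right) \left(- \frac{1}{187288}\right) = - \frac{186623}{64144} + 0 \left(- \frac{1}{187288}\right) = - \frac{186623}{64144} + 0 = - \frac{186623}{64144} \approx -2.9094$)
$B - w{\left(U{\left(-3 - 2 \right)} \right)} = - \frac{186623}{64144} - - \frac{626}{2 + \frac{-3 - 2}{2}} = - \frac{186623}{64144} - - \frac{626}{2 + \frac{1}{2} \left(-5\right)} = - \frac{186623}{64144} - - \frac{626}{2 - \frac{5}{2}} = - \frac{186623}{64144} - - \frac{626}{- \frac{1}{2}} = - \frac{186623}{64144} - \left(-626\right) \left(-2\right) = - \frac{186623}{64144} - 1252 = - \frac{80494911}{64144}$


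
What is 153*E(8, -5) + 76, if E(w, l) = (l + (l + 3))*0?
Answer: 76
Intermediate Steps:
E(w, l) = 0 (E(w, l) = (l + (3 + l))*0 = (3 + 2*l)*0 = 0)
153*E(8, -5) + 76 = 153*0 + 76 = 0 + 76 = 76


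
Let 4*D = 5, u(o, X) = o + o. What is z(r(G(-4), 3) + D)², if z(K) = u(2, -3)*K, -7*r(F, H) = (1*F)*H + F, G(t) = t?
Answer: 9801/49 ≈ 200.02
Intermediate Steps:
u(o, X) = 2*o
r(F, H) = -F/7 - F*H/7 (r(F, H) = -((1*F)*H + F)/7 = -(F*H + F)/7 = -(F + F*H)/7 = -F/7 - F*H/7)
D = 5/4 (D = (¼)*5 = 5/4 ≈ 1.2500)
z(K) = 4*K (z(K) = (2*2)*K = 4*K)
z(r(G(-4), 3) + D)² = (4*(-⅐*(-4)*(1 + 3) + 5/4))² = (4*(-⅐*(-4)*4 + 5/4))² = (4*(16/7 + 5/4))² = (4*(99/28))² = (99/7)² = 9801/49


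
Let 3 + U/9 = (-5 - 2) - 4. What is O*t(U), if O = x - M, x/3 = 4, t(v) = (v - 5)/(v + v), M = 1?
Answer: 1441/252 ≈ 5.7183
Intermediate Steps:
U = -126 (U = -27 + 9*((-5 - 2) - 4) = -27 + 9*(-7 - 4) = -27 + 9*(-11) = -27 - 99 = -126)
t(v) = (-5 + v)/(2*v) (t(v) = (-5 + v)/((2*v)) = (-5 + v)*(1/(2*v)) = (-5 + v)/(2*v))
x = 12 (x = 3*4 = 12)
O = 11 (O = 12 - 1*1 = 12 - 1 = 11)
O*t(U) = 11*((½)*(-5 - 126)/(-126)) = 11*((½)*(-1/126)*(-131)) = 11*(131/252) = 1441/252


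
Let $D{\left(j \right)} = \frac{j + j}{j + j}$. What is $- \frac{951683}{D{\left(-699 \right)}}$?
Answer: $-951683$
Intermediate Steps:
$D{\left(j \right)} = 1$ ($D{\left(j \right)} = \frac{2 j}{2 j} = 2 j \frac{1}{2 j} = 1$)
$- \frac{951683}{D{\left(-699 \right)}} = - \frac{951683}{1} = \left(-951683\right) 1 = -951683$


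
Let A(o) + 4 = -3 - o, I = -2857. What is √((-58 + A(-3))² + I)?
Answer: √987 ≈ 31.417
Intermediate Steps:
A(o) = -7 - o (A(o) = -4 + (-3 - o) = -7 - o)
√((-58 + A(-3))² + I) = √((-58 + (-7 - 1*(-3)))² - 2857) = √((-58 + (-7 + 3))² - 2857) = √((-58 - 4)² - 2857) = √((-62)² - 2857) = √(3844 - 2857) = √987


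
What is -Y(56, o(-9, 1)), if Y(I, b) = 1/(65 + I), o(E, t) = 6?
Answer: -1/121 ≈ -0.0082645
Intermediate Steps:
-Y(56, o(-9, 1)) = -1/(65 + 56) = -1/121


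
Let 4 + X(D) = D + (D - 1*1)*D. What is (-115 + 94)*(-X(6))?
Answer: 672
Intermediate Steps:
X(D) = -4 + D + D*(-1 + D) (X(D) = -4 + (D + (D - 1*1)*D) = -4 + (D + (D - 1)*D) = -4 + (D + (-1 + D)*D) = -4 + (D + D*(-1 + D)) = -4 + D + D*(-1 + D))
(-115 + 94)*(-X(6)) = (-115 + 94)*(-(-4 + 6²)) = -(-21)*(-4 + 36) = -(-21)*32 = -21*(-32) = 672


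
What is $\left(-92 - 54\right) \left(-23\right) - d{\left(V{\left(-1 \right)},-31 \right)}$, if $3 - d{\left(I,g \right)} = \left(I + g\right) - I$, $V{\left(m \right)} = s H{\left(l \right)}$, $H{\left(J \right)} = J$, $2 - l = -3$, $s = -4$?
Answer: $3324$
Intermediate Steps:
$l = 5$ ($l = 2 - -3 = 2 + 3 = 5$)
$V{\left(m \right)} = -20$ ($V{\left(m \right)} = \left(-4\right) 5 = -20$)
$d{\left(I,g \right)} = 3 - g$ ($d{\left(I,g \right)} = 3 - \left(\left(I + g\right) - I\right) = 3 - g$)
$\left(-92 - 54\right) \left(-23\right) - d{\left(V{\left(-1 \right)},-31 \right)} = \left(-92 - 54\right) \left(-23\right) - \left(3 - -31\right) = \left(-146\right) \left(-23\right) - \left(3 + 31\right) = 3358 - 34 = 3324$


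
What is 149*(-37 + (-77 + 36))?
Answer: -11622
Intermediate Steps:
149*(-37 + (-77 + 36)) = 149*(-37 - 41) = 149*(-78) = -11622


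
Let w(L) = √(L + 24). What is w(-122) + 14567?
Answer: 14567 + 7*I*√2 ≈ 14567.0 + 9.8995*I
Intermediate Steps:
w(L) = √(24 + L)
w(-122) + 14567 = √(24 - 122) + 14567 = √(-98) + 14567 = 7*I*√2 + 14567 = 14567 + 7*I*√2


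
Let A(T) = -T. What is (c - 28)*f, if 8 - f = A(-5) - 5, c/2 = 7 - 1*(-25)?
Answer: 288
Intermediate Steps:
c = 64 (c = 2*(7 - 1*(-25)) = 2*(7 + 25) = 2*32 = 64)
f = 8 (f = 8 - (-1*(-5) - 5) = 8 - (5 - 5) = 8 - 1*0 = 8 + 0 = 8)
(c - 28)*f = (64 - 28)*8 = 36*8 = 288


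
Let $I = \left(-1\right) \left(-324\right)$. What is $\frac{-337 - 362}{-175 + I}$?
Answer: $- \frac{699}{149} \approx -4.6913$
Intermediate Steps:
$I = 324$
$\frac{-337 - 362}{-175 + I} = \frac{-337 - 362}{-175 + 324} = - \frac{699}{149}$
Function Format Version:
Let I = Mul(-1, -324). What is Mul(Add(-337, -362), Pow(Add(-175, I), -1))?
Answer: Rational(-699, 149) ≈ -4.6913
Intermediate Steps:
I = 324
Mul(Add(-337, -362), Pow(Add(-175, I), -1)) = Mul(Add(-337, -362), Pow(Add(-175, 324), -1)) = Mul(-699, Pow(149, -1)) = Mul(-699, Rational(1, 149)) = Rational(-699, 149)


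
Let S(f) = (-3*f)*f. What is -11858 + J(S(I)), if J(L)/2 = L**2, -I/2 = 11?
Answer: 4204750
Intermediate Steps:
I = -22 (I = -2*11 = -22)
S(f) = -3*f**2
J(L) = 2*L**2
-11858 + J(S(I)) = -11858 + 2*(-3*(-22)**2)**2 = -11858 + 2*(-3*484)**2 = -11858 + 2*(-1452)**2 = -11858 + 2*2108304 = -11858 + 4216608 = 4204750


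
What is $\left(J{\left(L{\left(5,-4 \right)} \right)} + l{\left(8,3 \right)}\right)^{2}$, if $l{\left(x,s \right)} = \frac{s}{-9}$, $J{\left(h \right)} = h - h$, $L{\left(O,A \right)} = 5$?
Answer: $\frac{1}{9} \approx 0.11111$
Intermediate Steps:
$J{\left(h \right)} = 0$
$l{\left(x,s \right)} = - \frac{s}{9}$ ($l{\left(x,s \right)} = s \left(- \frac{1}{9}\right) = - \frac{s}{9}$)
$\left(J{\left(L{\left(5,-4 \right)} \right)} + l{\left(8,3 \right)}\right)^{2} = \left(0 - \frac{1}{3}\right)^{2} = \left(- \frac{1}{3}\right)^{2} = \frac{1}{9}$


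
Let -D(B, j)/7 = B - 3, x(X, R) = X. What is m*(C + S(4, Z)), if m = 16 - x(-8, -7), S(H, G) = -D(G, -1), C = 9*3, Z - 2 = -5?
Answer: -360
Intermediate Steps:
Z = -3 (Z = 2 - 5 = -3)
D(B, j) = 21 - 7*B (D(B, j) = -7*(B - 3) = -7*(-3 + B) = 21 - 7*B)
C = 27
S(H, G) = -21 + 7*G (S(H, G) = -(21 - 7*G) = -21 + 7*G)
m = 24 (m = 16 - 1*(-8) = 16 + 8 = 24)
m*(C + S(4, Z)) = 24*(27 + (-21 + 7*(-3))) = 24*(27 + (-21 - 21)) = 24*(27 - 42) = 24*(-15) = -360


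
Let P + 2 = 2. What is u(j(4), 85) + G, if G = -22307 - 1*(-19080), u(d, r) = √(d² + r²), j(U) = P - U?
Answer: -3227 + √7241 ≈ -3141.9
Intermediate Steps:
P = 0 (P = -2 + 2 = 0)
j(U) = -U (j(U) = 0 - U = -U)
G = -3227 (G = -22307 + 19080 = -3227)
u(j(4), 85) + G = √((-1*4)² + 85²) - 3227 = √((-4)² + 7225) - 3227 = √(16 + 7225) - 3227 = √7241 - 3227 = -3227 + √7241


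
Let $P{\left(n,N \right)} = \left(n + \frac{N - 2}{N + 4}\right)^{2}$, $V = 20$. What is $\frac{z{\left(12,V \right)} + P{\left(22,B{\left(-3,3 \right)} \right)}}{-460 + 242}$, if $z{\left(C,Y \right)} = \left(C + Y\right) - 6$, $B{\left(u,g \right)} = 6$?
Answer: $- \frac{6597}{2725} \approx -2.4209$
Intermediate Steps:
$z{\left(C,Y \right)} = -6 + C + Y$
$P{\left(n,N \right)} = \left(n + \frac{-2 + N}{4 + N}\right)^{2}$
$\frac{z{\left(12,V \right)} + P{\left(22,B{\left(-3,3 \right)} \right)}}{-460 + 242} = \frac{\left(-6 + 12 + 20\right) + \frac{\left(-2 + 6 + 4 \cdot 22 + 6 \cdot 22\right)^{2}}{\left(4 + 6\right)^{2}}}{-460 + 242} = \frac{26 + \frac{\left(-2 + 6 + 88 + 132\right)^{2}}{100}}{-218} = \left(26 + \frac{224^{2}}{100}\right) \left(- \frac{1}{218}\right) = \left(26 + \frac{1}{100} \cdot 50176\right) \left(- \frac{1}{218}\right) = \left(26 + \frac{12544}{25}\right) \left(- \frac{1}{218}\right) = \frac{13194}{25} \left(- \frac{1}{218}\right) = - \frac{6597}{2725}$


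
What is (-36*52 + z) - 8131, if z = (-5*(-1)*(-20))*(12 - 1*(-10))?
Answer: -12203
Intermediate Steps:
z = -2200 (z = (5*(-20))*(12 + 10) = -100*22 = -2200)
(-36*52 + z) - 8131 = (-36*52 - 2200) - 8131 = (-1872 - 2200) - 8131 = -4072 - 8131 = -12203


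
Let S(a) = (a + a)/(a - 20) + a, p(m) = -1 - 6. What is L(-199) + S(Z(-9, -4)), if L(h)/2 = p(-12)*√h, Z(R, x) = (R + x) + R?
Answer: -440/21 - 14*I*√199 ≈ -20.952 - 197.49*I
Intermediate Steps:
Z(R, x) = x + 2*R
p(m) = -7
S(a) = a + 2*a/(-20 + a) (S(a) = (2*a)/(-20 + a) + a = 2*a/(-20 + a) + a = a + 2*a/(-20 + a))
L(h) = -14*√h (L(h) = 2*(-7*√h) = -14*√h)
L(-199) + S(Z(-9, -4)) = -14*I*√199 + (-4 + 2*(-9))*(-18 + (-4 + 2*(-9)))/(-20 + (-4 + 2*(-9))) = -14*I*√199 + (-4 - 18)*(-18 + (-4 - 18))/(-20 + (-4 - 18)) = -14*I*√199 - 22*(-18 - 22)/(-20 - 22) = -14*I*√199 - 22*(-40)/(-42) = -14*I*√199 - 22*(-1/42)*(-40) = -14*I*√199 - 440/21 = -440/21 - 14*I*√199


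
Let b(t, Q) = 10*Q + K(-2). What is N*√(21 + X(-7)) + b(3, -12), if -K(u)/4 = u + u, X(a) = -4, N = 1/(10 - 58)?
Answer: -104 - √17/48 ≈ -104.09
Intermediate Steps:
N = -1/48 (N = 1/(-48) = -1/48 ≈ -0.020833)
K(u) = -8*u (K(u) = -4*(u + u) = -8*u)
b(t, Q) = 16 + 10*Q (b(t, Q) = 10*Q - 8*(-2) = 10*Q + 16 = 16 + 10*Q)
N*√(21 + X(-7)) + b(3, -12) = -√(21 - 4)/48 + (16 + 10*(-12)) = -√17/48 + (16 - 120) = -√17/48 - 104 = -104 - √17/48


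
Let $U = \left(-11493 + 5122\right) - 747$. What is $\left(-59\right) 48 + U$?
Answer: $-9950$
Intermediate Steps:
$U = -7118$ ($U = -6371 - 747 = -7118$)
$\left(-59\right) 48 + U = \left(-59\right) 48 - 7118 = -2832 - 7118 = -9950$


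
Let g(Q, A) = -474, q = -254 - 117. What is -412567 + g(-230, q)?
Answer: -413041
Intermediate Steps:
q = -371
-412567 + g(-230, q) = -412567 - 474 = -413041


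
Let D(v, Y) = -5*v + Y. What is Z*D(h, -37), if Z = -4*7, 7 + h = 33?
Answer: 4676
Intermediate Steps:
h = 26 (h = -7 + 33 = 26)
Z = -28
D(v, Y) = Y - 5*v
Z*D(h, -37) = -28*(-37 - 5*26) = -28*(-37 - 130) = -28*(-167) = 4676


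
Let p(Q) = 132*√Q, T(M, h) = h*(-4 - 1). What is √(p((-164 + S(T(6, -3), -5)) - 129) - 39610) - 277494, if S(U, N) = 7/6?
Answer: -277494 + √(-39610 + 22*I*√10506) ≈ -2.7749e+5 + 199.1*I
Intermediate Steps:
T(M, h) = -5*h (T(M, h) = h*(-5) = -5*h)
S(U, N) = 7/6 (S(U, N) = 7*(⅙) = 7/6)
√(p((-164 + S(T(6, -3), -5)) - 129) - 39610) - 277494 = √(132*√((-164 + 7/6) - 129) - 39610) - 277494 = √(132*√(-977/6 - 129) - 39610) - 277494 = √(132*√(-1751/6) - 39610) - 277494 = √(132*(I*√10506/6) - 39610) - 277494 = √(22*I*√10506 - 39610) - 277494 = √(-39610 + 22*I*√10506) - 277494 = -277494 + √(-39610 + 22*I*√10506)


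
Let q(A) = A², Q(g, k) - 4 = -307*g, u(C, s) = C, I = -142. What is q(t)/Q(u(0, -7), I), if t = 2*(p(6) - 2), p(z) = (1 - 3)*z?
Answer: 196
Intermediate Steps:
p(z) = -2*z
t = -28 (t = 2*(-2*6 - 2) = 2*(-12 - 2) = 2*(-14) = -28)
Q(g, k) = 4 - 307*g
q(t)/Q(u(0, -7), I) = (-28)²/(4 - 307*0) = 784/(4 + 0) = 784/4 = 784*(¼) = 196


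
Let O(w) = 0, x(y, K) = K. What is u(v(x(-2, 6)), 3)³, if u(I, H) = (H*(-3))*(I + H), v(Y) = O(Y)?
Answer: -19683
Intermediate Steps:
v(Y) = 0
u(I, H) = -3*H*(H + I) (u(I, H) = (-3*H)*(H + I) = -3*H*(H + I))
u(v(x(-2, 6)), 3)³ = (-3*3*(3 + 0))³ = (-3*3*3)³ = (-27)³ = -19683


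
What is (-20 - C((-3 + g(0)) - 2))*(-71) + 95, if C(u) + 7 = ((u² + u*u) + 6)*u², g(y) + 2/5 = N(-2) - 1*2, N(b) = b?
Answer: 717076802/625 ≈ 1.1473e+6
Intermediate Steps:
g(y) = -22/5 (g(y) = -⅖ + (-2 - 1*2) = -⅖ + (-2 - 2) = -⅖ - 4 = -22/5)
C(u) = -7 + u²*(6 + 2*u²) (C(u) = -7 + ((u² + u*u) + 6)*u² = -7 + ((u² + u²) + 6)*u² = -7 + (2*u² + 6)*u² = -7 + (6 + 2*u²)*u² = -7 + u²*(6 + 2*u²))
(-20 - C((-3 + g(0)) - 2))*(-71) + 95 = (-20 - (-7 + 2*((-3 - 22/5) - 2)⁴ + 6*((-3 - 22/5) - 2)²))*(-71) + 95 = (-20 - (-7 + 2*(-37/5 - 2)⁴ + 6*(-37/5 - 2)²))*(-71) + 95 = (-20 - (-7 + 2*(-47/5)⁴ + 6*(-47/5)²))*(-71) + 95 = (-20 - (-7 + 2*(4879681/625) + 6*(2209/25)))*(-71) + 95 = (-20 - (-7 + 9759362/625 + 13254/25))*(-71) + 95 = (-20 - 1*10086337/625)*(-71) + 95 = (-20 - 10086337/625)*(-71) + 95 = -10098837/625*(-71) + 95 = 717017427/625 + 95 = 717076802/625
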